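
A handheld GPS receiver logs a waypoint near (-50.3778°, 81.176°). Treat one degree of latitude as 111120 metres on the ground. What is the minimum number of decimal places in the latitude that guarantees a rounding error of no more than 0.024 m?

One degree of latitude covers 111120 m.
Rounding to N decimal places gives at most 0.5 × 10⁻ᴺ degrees of error, i.e. 0.5 × 10⁻ᴺ × 111120 m.
Need 0.5 × 111120 × 10⁻ᴺ ≤ 0.024 → 10⁻ᴺ ≤ 4.320e-07, so N ≥ 6.36.
N = 6 would give 0.0556 m (too coarse); N = 7 gives 0.00556 m ≤ 0.024 m.

7 decimal places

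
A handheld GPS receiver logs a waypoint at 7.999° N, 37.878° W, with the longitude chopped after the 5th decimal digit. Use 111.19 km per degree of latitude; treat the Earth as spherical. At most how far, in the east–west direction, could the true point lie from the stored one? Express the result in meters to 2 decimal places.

1.10 meters

Truncating at 5 decimal places can drop up to a full unit in the last place, so the longitude may be off by as much as 1e-05°.
Parallels shrink by cos φ, so at 7.999° a degree of longitude is 111190 × 0.9903 ≈ 110108 m.
So at most 1e-05° × 110108 ≈ 1.10108 m east–west.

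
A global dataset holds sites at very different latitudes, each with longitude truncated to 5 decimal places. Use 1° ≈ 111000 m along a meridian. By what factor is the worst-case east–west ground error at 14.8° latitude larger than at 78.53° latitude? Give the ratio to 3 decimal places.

4.862

Truncating at 5 decimal places can drop up to a full unit in the last place, so the longitude may be off by as much as 1e-05°.
At 14.8°: 1e-05° × 111000 × cos 14.8° = 1e-05 × 111000 × 0.9668 ≈ 1.0732 m.
Error at 78.53° = 1e-05° × 111000 × cos 78.53° ≈ 1.11 × 0.1989 = 0.22073 m.
The ratio reduces to cos 14.8° / cos 78.53° = 0.9668/0.1989 ≈ 4.8620.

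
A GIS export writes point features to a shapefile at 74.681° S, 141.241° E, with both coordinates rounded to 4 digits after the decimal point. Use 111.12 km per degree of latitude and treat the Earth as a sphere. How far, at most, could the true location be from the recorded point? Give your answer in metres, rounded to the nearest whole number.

Rounding to 4 decimal places leaves each coordinate within ±5e-05° of the true value.
Latitude error → 5e-05 × 111120 = 5.556 m along the meridian.
East–west component at 74.681°: 5e-05° × 111120 × cos 74.681° ≈ 5e-05 × 29357.1 ≈ 1.46786 m.
Worst case both components are at the extreme and orthogonal: √(5.556² + 1.46786²) ≈ 5.74663 m.

6 metres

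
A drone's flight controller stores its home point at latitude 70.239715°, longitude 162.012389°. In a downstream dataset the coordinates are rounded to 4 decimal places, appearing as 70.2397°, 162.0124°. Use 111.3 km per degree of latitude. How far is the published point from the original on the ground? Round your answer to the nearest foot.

Δlat = 70.239715 − 70.2397 = +0.000015°; Δlon = 162.012389 − 162.0124 = -0.000011°.
N–S: 0.000015° × 111300 m/° = 1.6695 m.
E–W at 70.2397°: -0.000011° × 111300 × cos 70.2397° = -0.000011 × 111300 × 0.3381 ≈ -0.413919 m.
Distance: √(1.6695² + 0.413919²) ≈ 1.72005 m.
In feet: 1.72005 m ÷ 0.3048 ≈ 5.6432 ft.

6 feet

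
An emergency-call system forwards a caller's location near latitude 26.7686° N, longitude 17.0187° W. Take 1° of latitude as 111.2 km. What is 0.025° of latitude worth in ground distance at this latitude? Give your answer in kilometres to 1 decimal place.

Along a meridian 0.025° is 0.025 × 111200 = 2780 m.
That is 2780 m = 2.78 km.

2.8 kilometres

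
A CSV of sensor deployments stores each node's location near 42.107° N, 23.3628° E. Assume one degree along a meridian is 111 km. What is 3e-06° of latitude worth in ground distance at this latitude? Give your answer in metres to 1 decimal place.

Along a meridian 3e-06° is 3e-06 × 111000 = 0.333 m.

0.3 metres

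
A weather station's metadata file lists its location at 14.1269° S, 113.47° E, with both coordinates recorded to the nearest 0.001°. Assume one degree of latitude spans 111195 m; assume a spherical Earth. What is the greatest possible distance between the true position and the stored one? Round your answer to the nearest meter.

77 meters

Rounding to 3 decimal places leaves each coordinate within ±0.0005° of the true value.
North–south component: 0.0005° × 111195 = 55.5975 m.
Longitude error → 0.0005 × 111195 × cos 14.1269° = 0.0005 × 111195 × 0.9698 ≈ 53.9161 m.
The two errors are perpendicular, so the maximum displacement is √(55.5975² + 53.9161²) ≈ 77.4469 m.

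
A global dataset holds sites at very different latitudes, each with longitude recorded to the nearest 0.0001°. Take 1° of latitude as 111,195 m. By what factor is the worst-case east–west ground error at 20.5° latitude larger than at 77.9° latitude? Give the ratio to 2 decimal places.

Rounding to 4 decimal places leaves the longitude within ±5e-05° of the true value.
At 20.5°: 5e-05° × 111195 × cos 20.5° = 5e-05 × 111195 × 0.9367 ≈ 5.2077 m.
Error at 77.9° = 5e-05° × 111195 × cos 77.9° ≈ 5.5598 × 0.2096 = 1.1654 m.
Ratio: 5.2077 / 1.1654 = cos 20.5° / cos 77.9° ≈ 4.4685.

4.47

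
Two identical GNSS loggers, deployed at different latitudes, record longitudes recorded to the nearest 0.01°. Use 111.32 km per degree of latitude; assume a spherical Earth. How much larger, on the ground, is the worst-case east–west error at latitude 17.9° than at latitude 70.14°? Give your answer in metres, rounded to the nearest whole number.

Rounding to 2 decimal places leaves the longitude within ±0.005° of the true value.
At 17.9°: 0.005° × 111320 × cos 17.9° = 0.005 × 111320 × 0.9516 ≈ 529.66 m.
Error at 70.14° = 0.005° × 111320 × cos 70.14° ≈ 556.6 × 0.3397 = 189.09 m.
Difference: 529.66 − 189.09 = 340.57 m.

341 metres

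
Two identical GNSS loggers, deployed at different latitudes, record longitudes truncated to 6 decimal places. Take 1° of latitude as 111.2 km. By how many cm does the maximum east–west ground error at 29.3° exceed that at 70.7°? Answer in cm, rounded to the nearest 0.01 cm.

6.02 cm

Truncating at 6 decimal places can drop up to a full unit in the last place, so the longitude may be off by as much as 1e-06°.
Error at 29.3° = 1e-06° × 111200 × cos 29.3° ≈ 0.1112 × 0.8721 = 0.096974 m.
Error at 70.7° = 1e-06° × 111200 × cos 70.7° ≈ 0.1112 × 0.3305 = 0.036753 m.
Difference: 0.096974 − 0.036753 = 0.060221 m.
That is 0.0602209 m = 6.0221 cm.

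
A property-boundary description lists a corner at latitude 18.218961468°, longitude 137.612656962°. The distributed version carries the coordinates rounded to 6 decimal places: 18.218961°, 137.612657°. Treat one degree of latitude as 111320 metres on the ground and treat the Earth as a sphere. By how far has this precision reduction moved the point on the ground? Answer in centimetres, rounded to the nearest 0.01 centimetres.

The latitude changed by +0.000000468° and the longitude by -0.000000038°.
N–S: 0.000000468° × 111320 m/° = 0.0520978 m.
E–W at 18.219°: -0.000000038° × 111320 × cos 18.219° = -0.000000038 × 111320 × 0.9499 ≈ -0.0040181 m.
Hypotenuse of the two orthogonal shifts: √(0.0520978² + 0.0040181²) = 0.0522525 m.
That is 0.0522525 m = 5.2252 cm.

5.23 centimetres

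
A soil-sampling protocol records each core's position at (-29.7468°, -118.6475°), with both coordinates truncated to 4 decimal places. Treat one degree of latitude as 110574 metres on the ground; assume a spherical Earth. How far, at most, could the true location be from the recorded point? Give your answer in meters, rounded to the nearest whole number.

Truncating at 4 decimal places can drop up to a full unit in the last place, so each coordinate may be off by as much as 0.0001°.
Latitude error → 0.0001 × 110574 = 11.0574 m along the meridian.
E–W at 29.7468°: 0.0001° × 110574 × cos 29.7468° = 0.0001 × 110574 × 0.8682 ≈ 9.60033 m.
Combining orthogonally: (11.0574² + 9.60033²)^½ ≈ 14.6435 m.

15 meters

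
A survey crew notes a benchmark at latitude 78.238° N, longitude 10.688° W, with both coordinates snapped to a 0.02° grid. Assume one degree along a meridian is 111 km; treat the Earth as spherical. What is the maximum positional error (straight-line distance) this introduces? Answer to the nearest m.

With a 0.02° grid the true value lies within half a step, ±0.02°/2 = ±0.01°, of the stored one.
Latitude error → 0.01 × 111000 = 1110 m along the meridian.
E–W at 78.238°: 0.01° × 111000 × cos 78.238° = 0.01 × 111000 × 0.2038 ≈ 226.27 m.
Worst case both components are at the extreme and orthogonal: √(1110² + 226.27²) ≈ 1132.83 m.

1133 m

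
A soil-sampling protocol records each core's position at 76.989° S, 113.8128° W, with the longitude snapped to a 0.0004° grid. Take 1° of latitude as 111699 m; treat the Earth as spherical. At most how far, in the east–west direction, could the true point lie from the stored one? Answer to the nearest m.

5 m

With a 0.0004° grid the true value lies within half a step, ±0.0004°/2 = ±0.0002°, of the stored one.
At latitude 76.989° a degree of longitude spans 111699 m × cos 76.989° = 111699 × 0.2251 ≈ 25147.7 m.
Maximum E–W displacement: 0.0002 × 25147.7 = 5.02954 m.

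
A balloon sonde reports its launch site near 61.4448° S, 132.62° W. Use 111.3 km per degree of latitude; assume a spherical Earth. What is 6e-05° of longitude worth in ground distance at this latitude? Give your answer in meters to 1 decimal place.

6e-05° of longitude at 61.4448° is 6e-05 × 111300 × cos 61.4448° ≈ 6e-05 × 53202 = 3.19212 m.

3.2 meters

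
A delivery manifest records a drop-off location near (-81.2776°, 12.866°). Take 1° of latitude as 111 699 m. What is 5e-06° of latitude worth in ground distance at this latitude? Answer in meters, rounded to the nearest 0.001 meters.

0.558 meters

5e-06° × 111699 m/° = 0.558495 m.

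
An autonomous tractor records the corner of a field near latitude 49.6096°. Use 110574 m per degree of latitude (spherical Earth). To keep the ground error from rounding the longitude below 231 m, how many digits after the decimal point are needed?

3 decimal places

At 49.6096° one degree of longitude covers 110574 × cos 49.6096° ≈ 110574 × 0.6480 ≈ 71651.1 m.
Rounding to N decimal places gives at most 0.5 × 10⁻ᴺ degrees of error, i.e. 0.5 × 10⁻ᴺ × 71651.1 m.
Need 0.5 × 71651.1 × 10⁻ᴺ ≤ 231 → 10⁻ᴺ ≤ 6.448e-03, so N ≥ 2.19.
At 2 places the error can reach 358 m, but 3 places keeps it to 35.8 m.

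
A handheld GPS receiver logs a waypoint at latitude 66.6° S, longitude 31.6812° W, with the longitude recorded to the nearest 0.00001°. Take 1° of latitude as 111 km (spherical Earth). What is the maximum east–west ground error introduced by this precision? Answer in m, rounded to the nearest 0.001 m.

Rounding to 5 decimal places leaves the longitude within ±5e-06° of the true value.
Parallels shrink by cos φ, so at 66.6° a degree of longitude is 111000 × 0.3971 ≈ 44083.4 m.
So at most 5e-06° × 44083.4 ≈ 0.220417 m east–west.

0.220 m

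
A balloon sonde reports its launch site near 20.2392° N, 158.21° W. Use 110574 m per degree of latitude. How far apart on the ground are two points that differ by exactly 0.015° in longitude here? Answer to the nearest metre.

At 20.2392° a degree of longitude is 110574 × cos 20.2392° ≈ 103747 m, so 0.015° corresponds to 1556.2 m.

1556 metres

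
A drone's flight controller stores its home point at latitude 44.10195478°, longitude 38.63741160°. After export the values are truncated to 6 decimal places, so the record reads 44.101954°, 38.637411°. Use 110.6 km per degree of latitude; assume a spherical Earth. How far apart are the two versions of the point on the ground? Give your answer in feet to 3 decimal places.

0.323 feet

Δlat = 44.10195478 − 44.101954 = +0.00000078°; Δlon = 38.63741160 − 38.637411 = +0.00000060°.
North–south shift: 0.00000078 × 110600 = 0.086268 m.
East–west at this latitude: 0.00000060° × 110600 × cos 44.102° ≈ 0.00000060 × 79422.1 = 0.0476533 m.
Combined displacement = (0.086268² + 0.0476533²)^½ ≈ 0.0985546 m.
In feet: 0.0985546 m ÷ 0.3048 ≈ 0.32334 ft.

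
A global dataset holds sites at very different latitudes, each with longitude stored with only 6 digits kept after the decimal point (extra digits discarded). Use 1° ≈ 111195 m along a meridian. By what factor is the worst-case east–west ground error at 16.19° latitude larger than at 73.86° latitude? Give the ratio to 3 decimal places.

3.455

Truncating at 6 decimal places can drop up to a full unit in the last place, so the longitude may be off by as much as 1e-06°.
Error at 16.19° = 1e-06° × 111195 × cos 16.19° ≈ 0.11119 × 0.9603 = 0.10679 m.
At 73.86°: 1e-06° × 111195 × cos 73.86° = 1e-06 × 111195 × 0.2780 ≈ 0.030911 m.
The ratio reduces to cos 16.19° / cos 73.86° = 0.9603/0.2780 ≈ 3.4547.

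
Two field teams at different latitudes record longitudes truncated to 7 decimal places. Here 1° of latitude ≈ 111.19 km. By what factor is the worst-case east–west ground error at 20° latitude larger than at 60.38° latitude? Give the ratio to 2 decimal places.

Truncating at 7 decimal places can drop up to a full unit in the last place, so the longitude may be off by as much as 1e-07°.
At 20°: 1e-07° × 111190 × cos 20° = 1e-07 × 111190 × 0.9397 ≈ 0.010448 m.
Error at 60.38° = 1e-07° × 111190 × cos 60.38° ≈ 0.011119 × 0.4942 = 0.0054955 m.
The ratio reduces to cos 20° / cos 60.38° = 0.9397/0.4942 ≈ 1.9013.

1.90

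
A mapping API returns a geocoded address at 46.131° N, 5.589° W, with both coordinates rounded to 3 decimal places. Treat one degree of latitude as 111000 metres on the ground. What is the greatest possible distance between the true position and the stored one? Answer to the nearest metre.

Rounding to 3 decimal places leaves each coordinate within ±0.0005° of the true value.
North–south component: 0.0005° × 111000 = 55.5 m.
E–W at 46.131°: 0.0005° × 111000 × cos 46.131° = 0.0005 × 111000 × 0.6930 ≈ 38.4622 m.
Worst case both components are at the extreme and orthogonal: √(55.5² + 38.4622²) ≈ 67.5247 m.

68 metres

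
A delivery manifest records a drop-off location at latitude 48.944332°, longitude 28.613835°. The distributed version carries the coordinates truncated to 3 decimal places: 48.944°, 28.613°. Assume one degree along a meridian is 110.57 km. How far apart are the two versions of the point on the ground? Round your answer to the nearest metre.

Δlat = 48.944332 − 48.944 = +0.000332°; Δlon = 28.613835 − 28.613 = +0.000835°.
North–south shift: 0.000332 × 110570 = 36.7092 m.
E–W at 48.944°: 0.000835° × 110570 × cos 48.944° = 0.000835 × 110570 × 0.6568 ≈ 60.6393 m.
Combined displacement = (36.7092² + 60.6393²)^½ ≈ 70.8851 m.

71 metres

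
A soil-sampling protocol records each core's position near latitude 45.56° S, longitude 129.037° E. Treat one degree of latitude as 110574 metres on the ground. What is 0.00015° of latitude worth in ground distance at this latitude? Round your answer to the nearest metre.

17 metres

Along a meridian 0.00015° is 0.00015 × 110574 = 16.5861 m.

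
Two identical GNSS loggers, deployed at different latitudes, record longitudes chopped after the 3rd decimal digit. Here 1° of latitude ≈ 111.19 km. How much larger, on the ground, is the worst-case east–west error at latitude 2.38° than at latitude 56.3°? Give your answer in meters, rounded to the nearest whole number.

Truncating at 3 decimal places can drop up to a full unit in the last place, so the longitude may be off by as much as 0.001°.
At 2.38°: 0.001° × 111190 × cos 2.38° = 0.001 × 111190 × 0.9991 ≈ 111.09 m.
Error at 56.3° = 0.001° × 111190 × cos 56.3° ≈ 111.19 × 0.5548 = 61.693 m.
So the lower-latitude error exceeds the higher by 111.09 − 61.693 = 49.401 m.

49 meters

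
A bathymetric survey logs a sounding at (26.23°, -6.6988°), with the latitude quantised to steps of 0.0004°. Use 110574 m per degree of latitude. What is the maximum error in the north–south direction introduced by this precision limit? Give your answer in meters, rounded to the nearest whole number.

22 meters

With a 0.0004° grid the true value lies within half a step, ±0.0004°/2 = ±0.0002°, of the stored one.
So the N–S error is at most 0.0002 × 110574 = 22.1148 m.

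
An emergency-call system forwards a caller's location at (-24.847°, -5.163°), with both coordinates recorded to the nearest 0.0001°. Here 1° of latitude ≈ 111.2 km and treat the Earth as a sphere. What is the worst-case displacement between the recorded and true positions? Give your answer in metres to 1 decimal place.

Rounding to 4 decimal places leaves each coordinate within ±5e-05° of the true value.
Latitude error → 5e-05 × 111200 = 5.56 m along the meridian.
E–W at 24.847°: 5e-05° × 111200 × cos 24.847° = 5e-05 × 111200 × 0.9074 ≈ 5.04533 m.
The two errors are perpendicular, so the maximum displacement is √(5.56² + 5.04533²) ≈ 7.50792 m.

7.5 metres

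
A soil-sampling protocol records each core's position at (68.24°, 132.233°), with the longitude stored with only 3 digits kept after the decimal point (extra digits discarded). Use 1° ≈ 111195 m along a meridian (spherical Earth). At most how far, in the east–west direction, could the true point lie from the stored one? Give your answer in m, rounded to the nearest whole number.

41 m

Truncating at 3 decimal places can drop up to a full unit in the last place, so the longitude may be off by as much as 0.001°.
At latitude 68.24° a degree of longitude spans 111195 m × cos 68.24° = 111195 × 0.3707 ≈ 41222.2 m.
East–west error: 0.001° × 41222.2 m/° ≈ 41.2222 m.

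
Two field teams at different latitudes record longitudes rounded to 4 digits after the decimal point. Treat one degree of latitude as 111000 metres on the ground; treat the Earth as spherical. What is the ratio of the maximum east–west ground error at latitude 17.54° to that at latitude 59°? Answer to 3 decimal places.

1.851

Rounding to 4 decimal places leaves the longitude within ±5e-05° of the true value.
Error at 17.54° = 5e-05° × 111000 × cos 17.54° ≈ 5.55 × 0.9535 = 5.292 m.
At 59°: 5e-05° × 111000 × cos 59° = 5e-05 × 111000 × 0.5150 ≈ 2.8585 m.
Ratio: 5.292 / 2.8585 = cos 17.54° / cos 59° ≈ 1.8513.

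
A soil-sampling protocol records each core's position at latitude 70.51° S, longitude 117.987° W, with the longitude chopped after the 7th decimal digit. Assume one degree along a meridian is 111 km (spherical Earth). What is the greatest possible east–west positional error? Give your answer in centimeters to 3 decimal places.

Truncating at 7 decimal places can drop up to a full unit in the last place, so the longitude may be off by as much as 1e-07°.
Parallels shrink by cos φ, so at 70.51° a degree of longitude is 111000 × 0.3336 ≈ 37034.3 m.
Maximum E–W displacement: 1e-07 × 37034.3 = 0.00370343 m.
That is 0.00370343 m = 0.37034 cm.

0.370 centimeters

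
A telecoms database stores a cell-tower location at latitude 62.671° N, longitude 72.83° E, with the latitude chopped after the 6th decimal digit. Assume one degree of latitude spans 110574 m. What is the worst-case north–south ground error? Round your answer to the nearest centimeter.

11 centimeters

Truncating at 6 decimal places can drop up to a full unit in the last place, so the latitude may be off by as much as 1e-06°.
North–south distance: 1e-06° × 110574 m/° = 0.110574 m.
That is 0.110574 m = 11.057 cm.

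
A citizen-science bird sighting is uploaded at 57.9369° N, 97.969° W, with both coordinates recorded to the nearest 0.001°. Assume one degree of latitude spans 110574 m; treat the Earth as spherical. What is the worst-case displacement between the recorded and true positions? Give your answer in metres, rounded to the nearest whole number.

Rounding to 3 decimal places leaves each coordinate within ±0.0005° of the true value.
North–south component: 0.0005° × 110574 = 55.287 m.
Longitude error → 0.0005 × 110574 × cos 57.9369° = 0.0005 × 110574 × 0.5309 ≈ 29.3493 m.
Combining orthogonally: (55.287² + 29.3493²)^½ ≈ 62.5942 m.

63 metres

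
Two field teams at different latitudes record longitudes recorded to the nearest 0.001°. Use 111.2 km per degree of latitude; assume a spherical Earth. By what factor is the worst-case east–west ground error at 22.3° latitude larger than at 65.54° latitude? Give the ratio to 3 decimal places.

2.234

Rounding to 3 decimal places leaves the longitude within ±0.0005° of the true value.
Error at 22.3° = 0.0005° × 111200 × cos 22.3° ≈ 55.6 × 0.9252 = 51.442 m.
Error at 65.54° = 0.0005° × 111200 × cos 65.54° ≈ 55.6 × 0.4141 = 23.022 m.
Ratio: 51.442 / 23.022 = cos 22.3° / cos 65.54° ≈ 2.2345.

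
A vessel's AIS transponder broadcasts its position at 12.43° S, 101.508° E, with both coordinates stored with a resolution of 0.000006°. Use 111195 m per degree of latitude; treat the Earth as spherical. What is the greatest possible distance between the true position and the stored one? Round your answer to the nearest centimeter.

47 centimeters

With a 0.000006° grid the true value lies within half a step, ±0.000006°/2 = ±3e-06°, of the stored one.
North–south component: 3e-06° × 111195 = 0.333585 m.
East–west component at 12.43°: 3e-06° × 111195 × cos 12.43° ≈ 3e-06 × 108589 ≈ 0.325766 m.
Worst case both components are at the extreme and orthogonal: √(0.333585² + 0.325766²) ≈ 0.466264 m.
That is 0.466264 m = 46.626 cm.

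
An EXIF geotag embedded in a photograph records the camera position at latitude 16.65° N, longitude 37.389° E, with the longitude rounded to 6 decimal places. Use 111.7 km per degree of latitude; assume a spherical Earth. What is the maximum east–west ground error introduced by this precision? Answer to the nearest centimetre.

5 centimetres

Rounding to 6 decimal places leaves the longitude within ±5e-07° of the true value.
At latitude 16.65° a degree of longitude spans 111700 m × cos 16.65° = 111700 × 0.9581 ≈ 107017 m.
Maximum E–W displacement: 5e-07 × 107017 = 0.0535084 m.
That is 0.0535084 m = 5.3508 cm.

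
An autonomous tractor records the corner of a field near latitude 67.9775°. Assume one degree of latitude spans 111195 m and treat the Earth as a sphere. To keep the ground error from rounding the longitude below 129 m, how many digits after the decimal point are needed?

3 decimal places

At 67.9775° one degree of longitude covers 111195 × cos 67.9775° ≈ 111195 × 0.3750 ≈ 41694.9 m.
Rounding to N decimal places gives at most 0.5 × 10⁻ᴺ degrees of error, i.e. 0.5 × 10⁻ᴺ × 41694.9 m.
Need 0.5 × 41694.9 × 10⁻ᴺ ≤ 129 → 10⁻ᴺ ≤ 6.188e-03, so N ≥ 2.21.
N = 2 would give 208 m (too coarse); N = 3 gives 20.8 m ≤ 129 m.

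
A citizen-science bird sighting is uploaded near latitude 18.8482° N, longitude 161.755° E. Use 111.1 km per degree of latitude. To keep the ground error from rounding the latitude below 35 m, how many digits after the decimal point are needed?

One degree of latitude covers 111100 m.
Rounding to N decimal places gives at most 0.5 × 10⁻ᴺ degrees of error, i.e. 0.5 × 10⁻ᴺ × 111100 m.
Setting 55550 × 10⁻ᴺ ≤ 35 gives 10ᴺ ≥ 1587, i.e. N ≥ 3.20.
N = 3 would give 55.6 m (too coarse); N = 4 gives 5.56 m ≤ 35 m.

4 decimal places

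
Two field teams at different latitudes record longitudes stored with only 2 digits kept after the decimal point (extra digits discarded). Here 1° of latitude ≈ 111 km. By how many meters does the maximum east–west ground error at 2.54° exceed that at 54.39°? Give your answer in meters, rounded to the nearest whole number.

463 meters

Truncating at 2 decimal places can drop up to a full unit in the last place, so the longitude may be off by as much as 0.01°.
At 2.54°: 0.01° × 111000 × cos 2.54° = 0.01 × 111000 × 0.9990 ≈ 1108.9 m.
Error at 54.39° = 0.01° × 111000 × cos 54.39° ≈ 1110 × 0.5823 = 646.31 m.
So the lower-latitude error exceeds the higher by 1108.9 − 646.31 = 462.6 m.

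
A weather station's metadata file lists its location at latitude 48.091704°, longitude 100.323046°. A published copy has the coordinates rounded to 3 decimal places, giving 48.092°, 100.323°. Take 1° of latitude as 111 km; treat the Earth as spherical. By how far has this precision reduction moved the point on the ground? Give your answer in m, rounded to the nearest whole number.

33 m

The latitude changed by -0.000296° and the longitude by +0.000046°.
North–south shift: -0.000296 × 111000 = -32.856 m.
East–west at this latitude: 0.000046° × 111000 × cos 48.092° ≈ 0.000046 × 74140.9 = 3.41048 m.
Distance: √(32.856² + 3.41048²) ≈ 33.0325 m.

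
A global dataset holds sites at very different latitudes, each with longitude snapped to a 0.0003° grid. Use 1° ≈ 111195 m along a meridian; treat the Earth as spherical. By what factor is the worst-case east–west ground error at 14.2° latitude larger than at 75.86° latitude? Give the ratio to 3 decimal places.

3.968

With a 0.0003° grid the true value lies within half a step, ±0.0003°/2 = ±0.00015°, of the stored one.
At 14.2°: 0.00015° × 111195 × cos 14.2° = 0.00015 × 111195 × 0.9694 ≈ 16.17 m.
At 75.86°: 0.00015° × 111195 × cos 75.86° = 0.00015 × 111195 × 0.2443 ≈ 4.0746 m.
Ratio: 16.17 / 4.0746 = cos 14.2° / cos 75.86° ≈ 3.9684.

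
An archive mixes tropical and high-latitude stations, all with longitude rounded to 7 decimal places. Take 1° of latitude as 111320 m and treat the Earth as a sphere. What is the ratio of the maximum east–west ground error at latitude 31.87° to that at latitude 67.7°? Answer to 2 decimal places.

Rounding to 7 decimal places leaves the longitude within ±5e-08° of the true value.
Error at 31.87° = 5e-08° × 111320 × cos 31.87° ≈ 0.005566 × 0.8492 = 0.0047269 m.
Error at 67.7° = 5e-08° × 111320 × cos 67.7° ≈ 0.005566 × 0.3795 = 0.0021121 m.
Ratio: 0.0047269 / 0.0021121 = cos 31.87° / cos 67.7° ≈ 2.2381.

2.24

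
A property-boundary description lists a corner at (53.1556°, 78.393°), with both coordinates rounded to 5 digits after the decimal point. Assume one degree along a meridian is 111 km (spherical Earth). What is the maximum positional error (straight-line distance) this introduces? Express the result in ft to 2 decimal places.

2.12 ft

Rounding to 5 decimal places leaves each coordinate within ±5e-06° of the true value.
N–S: 5e-06° × 111000 m/° = 0.555 m.
E–W at 53.1556°: 5e-06° × 111000 × cos 53.1556° = 5e-06 × 111000 × 0.5996 ≈ 0.332802 m.
The two errors are perpendicular, so the maximum displacement is √(0.555² + 0.332802²) ≈ 0.647134 m.
In feet: 0.647134 m ÷ 0.3048 ≈ 2.1231 ft.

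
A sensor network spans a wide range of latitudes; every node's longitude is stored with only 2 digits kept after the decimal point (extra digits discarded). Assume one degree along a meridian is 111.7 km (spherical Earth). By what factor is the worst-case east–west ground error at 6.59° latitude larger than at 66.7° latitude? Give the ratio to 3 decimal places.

2.511

Truncating at 2 decimal places can drop up to a full unit in the last place, so the longitude may be off by as much as 0.01°.
At 6.59°: 0.01° × 111700 × cos 6.59° = 0.01 × 111700 × 0.9934 ≈ 1109.6 m.
Error at 66.7° = 0.01° × 111700 × cos 66.7° ≈ 1117 × 0.3955 = 441.82 m.
Ratio: 1109.6 / 441.82 = cos 6.59° / cos 66.7° ≈ 2.5115.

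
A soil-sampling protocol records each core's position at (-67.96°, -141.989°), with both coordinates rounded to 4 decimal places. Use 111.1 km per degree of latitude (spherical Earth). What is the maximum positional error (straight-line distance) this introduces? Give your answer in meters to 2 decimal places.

5.93 meters

Rounding to 4 decimal places leaves each coordinate within ±5e-05° of the true value.
Latitude error → 5e-05 × 111100 = 5.555 m along the meridian.
East–west component at 67.96°: 5e-05° × 111100 × cos 67.96° ≈ 5e-05 × 41690.7 ≈ 2.08453 m.
The two errors are perpendicular, so the maximum displacement is √(5.555² + 2.08453²) ≈ 5.93324 m.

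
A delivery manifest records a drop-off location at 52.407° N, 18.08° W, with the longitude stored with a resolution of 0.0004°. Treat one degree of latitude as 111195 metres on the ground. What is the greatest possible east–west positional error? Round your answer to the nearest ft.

With a 0.0004° grid the true value lies within half a step, ±0.0004°/2 = ±0.0002°, of the stored one.
One degree of longitude at 52.407° is 111195 × cos 52.407° ≈ 111195 × 0.6100 = 67834.3 m.
Maximum E–W displacement: 0.0002 × 67834.3 = 13.5669 m.
In feet: 13.5669 m ÷ 0.3048 ≈ 44.511 ft.

45 ft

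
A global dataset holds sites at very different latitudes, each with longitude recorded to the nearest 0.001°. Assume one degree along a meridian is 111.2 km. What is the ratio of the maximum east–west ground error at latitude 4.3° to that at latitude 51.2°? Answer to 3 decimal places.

Rounding to 3 decimal places leaves the longitude within ±0.0005° of the true value.
At 4.3°: 0.0005° × 111200 × cos 4.3° = 0.0005 × 111200 × 0.9972 ≈ 55.443 m.
Error at 51.2° = 0.0005° × 111200 × cos 51.2° ≈ 55.6 × 0.6266 = 34.839 m.
Ratio: 55.443 / 34.839 = cos 4.3° / cos 51.2° ≈ 1.5914.

1.591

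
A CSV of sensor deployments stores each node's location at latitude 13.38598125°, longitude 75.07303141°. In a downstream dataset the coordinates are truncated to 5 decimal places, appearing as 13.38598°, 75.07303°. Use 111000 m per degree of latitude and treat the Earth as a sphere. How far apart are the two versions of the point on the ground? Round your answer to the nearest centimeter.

21 centimeters

The latitude changed by +0.00000125° and the longitude by +0.00000141°.
North–south shift: 0.00000125 × 111000 = 0.13875 m.
East–west at this latitude: 0.00000141° × 111000 × cos 13.386° ≈ 0.00000141 × 107984 = 0.152258 m.
Combined displacement = (0.13875² + 0.152258²)^½ ≈ 0.205995 m.
That is 0.205995 m = 20.6 cm.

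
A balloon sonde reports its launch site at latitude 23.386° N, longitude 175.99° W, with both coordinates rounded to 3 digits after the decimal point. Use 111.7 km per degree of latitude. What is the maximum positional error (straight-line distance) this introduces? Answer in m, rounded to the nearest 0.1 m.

75.8 m

Rounding to 3 decimal places leaves each coordinate within ±0.0005° of the true value.
N–S: 0.0005° × 111700 m/° = 55.85 m.
East–west component at 23.386°: 0.0005° × 111700 × cos 23.386° ≈ 0.0005 × 102524 ≈ 51.262 m.
Combining orthogonally: (55.85² + 51.262²)^½ ≈ 75.8091 m.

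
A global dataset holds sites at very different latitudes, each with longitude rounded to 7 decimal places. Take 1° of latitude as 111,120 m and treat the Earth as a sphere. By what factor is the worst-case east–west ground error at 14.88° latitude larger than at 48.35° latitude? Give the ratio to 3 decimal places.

1.454

Rounding to 7 decimal places leaves the longitude within ±5e-08° of the true value.
At 14.88°: 5e-08° × 111120 × cos 14.88° = 5e-08 × 111120 × 0.9665 ≈ 0.0053697 m.
At 48.35°: 5e-08° × 111120 × cos 48.35° = 5e-08 × 111120 × 0.6646 ≈ 0.0036924 m.
Ratio: 0.0053697 / 0.0036924 = cos 14.88° / cos 48.35° ≈ 1.4543.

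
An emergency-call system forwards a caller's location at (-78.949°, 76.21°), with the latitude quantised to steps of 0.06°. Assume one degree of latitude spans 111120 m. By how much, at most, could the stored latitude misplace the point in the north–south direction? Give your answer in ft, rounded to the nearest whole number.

With a 0.06° grid the true value lies within half a step, ±0.06°/2 = ±0.03°, of the stored one.
Along the meridian that is 0.03° × 111120 m/° = 3333.6 m.
Converting: 3333.6 m × 3.2808 ft/m ≈ 10937 ft.

10937 ft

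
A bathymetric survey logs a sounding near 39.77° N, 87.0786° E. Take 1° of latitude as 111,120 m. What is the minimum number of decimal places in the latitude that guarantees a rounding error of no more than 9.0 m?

One degree of latitude covers 111120 m.
N decimal places → at most half a unit in the last place, 0.5 × 10⁻ᴺ° = 111120/2 × 10⁻ᴺ m.
Need 0.5 × 111120 × 10⁻ᴺ ≤ 9.0 → 10⁻ᴺ ≤ 1.620e-04, so N ≥ 3.79.
At 3 places the error can reach 55.6 m, but 4 places keeps it to 5.56 m.

4 decimal places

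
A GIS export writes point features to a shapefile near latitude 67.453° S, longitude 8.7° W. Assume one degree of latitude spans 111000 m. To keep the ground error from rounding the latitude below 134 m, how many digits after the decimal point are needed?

One degree of latitude covers 111000 m.
With N decimal places the half-ulp bound is 0.5·10⁻ᴺ°, or 0.5·10⁻ᴺ × 111000 m on the ground.
Need 0.5 × 111000 × 10⁻ᴺ ≤ 134 → 10⁻ᴺ ≤ 2.414e-03, so N ≥ 2.62.
N = 2 would give 555 m (too coarse); N = 3 gives 55.5 m ≤ 134 m.

3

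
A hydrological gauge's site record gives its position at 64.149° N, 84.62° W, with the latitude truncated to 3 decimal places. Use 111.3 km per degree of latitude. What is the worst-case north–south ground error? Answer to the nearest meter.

111 meters

Truncating at 3 decimal places can drop up to a full unit in the last place, so the latitude may be off by as much as 0.001°.
So the N–S error is at most 0.001 × 111300 = 111.3 m.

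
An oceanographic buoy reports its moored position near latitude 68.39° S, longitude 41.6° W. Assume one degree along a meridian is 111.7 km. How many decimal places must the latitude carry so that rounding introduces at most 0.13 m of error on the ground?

6 decimal places

One degree of latitude covers 111700 m.
With N decimal places the half-ulp bound is 0.5·10⁻ᴺ°, or 0.5·10⁻ᴺ × 111700 m on the ground.
Setting 55850 × 10⁻ᴺ ≤ 0.13 gives 10ᴺ ≥ 4.296e+05, i.e. N ≥ 5.63.
N = 5 would give 0.558 m (too coarse); N = 6 gives 0.0558 m ≤ 0.13 m.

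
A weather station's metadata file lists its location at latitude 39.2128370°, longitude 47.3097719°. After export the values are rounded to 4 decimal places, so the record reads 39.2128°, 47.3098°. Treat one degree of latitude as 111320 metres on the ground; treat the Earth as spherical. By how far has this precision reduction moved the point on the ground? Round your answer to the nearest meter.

Δlat = 39.2128370 − 39.2128 = +0.0000370°; Δlon = 47.3097719 − 47.3098 = -0.0000281°.
N–S: 0.0000370° × 111320 m/° = 4.11884 m.
E–W at 39.2128°: -0.0000281° × 111320 × cos 39.2128° = -0.0000281 × 111320 × 0.7748 ≈ -2.42366 m.
Hypotenuse of the two orthogonal shifts: √(4.11884² + 2.42366²) = 4.77901 m.

5 meters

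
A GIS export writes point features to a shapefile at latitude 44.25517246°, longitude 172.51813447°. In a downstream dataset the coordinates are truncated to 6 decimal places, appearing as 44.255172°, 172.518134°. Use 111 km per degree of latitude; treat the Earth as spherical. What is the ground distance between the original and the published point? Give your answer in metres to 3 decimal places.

The latitude changed by +0.00000046° and the longitude by +0.00000047°.
North–south shift: 0.00000046 × 111000 = 0.05106 m.
E–W at 44.2552°: 0.00000047° × 111000 × cos 44.2552° = 0.00000047 × 111000 × 0.7162 ≈ 0.0373662 m.
Hypotenuse of the two orthogonal shifts: √(0.05106² + 0.0373662²) = 0.0632721 m.

0.063 metres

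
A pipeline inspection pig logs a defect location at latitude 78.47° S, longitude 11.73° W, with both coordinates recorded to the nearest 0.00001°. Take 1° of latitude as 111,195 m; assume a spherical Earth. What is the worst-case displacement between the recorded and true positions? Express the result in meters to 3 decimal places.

0.567 meters

Rounding to 5 decimal places leaves each coordinate within ±5e-06° of the true value.
Latitude error → 5e-06 × 111195 = 0.555975 m along the meridian.
East–west component at 78.47°: 5e-06° × 111195 × cos 78.47° ≈ 5e-06 × 22225.8 ≈ 0.111129 m.
Combining orthogonally: (0.555975² + 0.111129²)^½ ≈ 0.566973 m.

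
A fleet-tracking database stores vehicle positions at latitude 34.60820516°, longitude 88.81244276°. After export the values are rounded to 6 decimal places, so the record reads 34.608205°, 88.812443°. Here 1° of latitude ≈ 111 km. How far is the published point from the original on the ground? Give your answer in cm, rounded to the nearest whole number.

3 cm

Δlat = 34.60820516 − 34.608205 = +0.00000016°; Δlon = 88.81244276 − 88.812443 = -0.00000024°.
N–S: 0.00000016° × 111000 m/° = 0.01776 m.
East–west at this latitude: -0.00000024° × 111000 × cos 34.6082° ≈ -0.00000024 × 91359.1 = -0.0219262 m.
Combined displacement = (0.01776² + 0.0219262²)^½ ≈ 0.0282166 m.
That is 0.0282166 m = 2.8217 cm.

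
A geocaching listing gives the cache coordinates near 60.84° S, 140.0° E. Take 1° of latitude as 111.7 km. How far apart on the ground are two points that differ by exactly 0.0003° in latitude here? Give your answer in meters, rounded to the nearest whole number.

34 meters

Along a meridian 0.0003° is 0.0003 × 111700 = 33.51 m.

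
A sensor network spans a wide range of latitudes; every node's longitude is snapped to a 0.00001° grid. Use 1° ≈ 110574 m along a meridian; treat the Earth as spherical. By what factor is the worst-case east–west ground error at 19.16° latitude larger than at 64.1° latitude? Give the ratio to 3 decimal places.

With a 0.00001° grid the true value lies within half a step, ±0.00001°/2 = ±5e-06°, of the stored one.
Error at 19.16° = 5e-06° × 110574 × cos 19.16° ≈ 0.55287 × 0.9446 = 0.52224 m.
Error at 64.1° = 5e-06° × 110574 × cos 64.1° ≈ 0.55287 × 0.4368 = 0.24149 m.
The ratio reduces to cos 19.16° / cos 64.1° = 0.9446/0.4368 ≈ 2.1626.

2.163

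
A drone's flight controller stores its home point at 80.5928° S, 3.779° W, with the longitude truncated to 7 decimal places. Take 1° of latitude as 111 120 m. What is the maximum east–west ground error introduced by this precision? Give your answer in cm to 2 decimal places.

0.18 cm

Truncating at 7 decimal places can drop up to a full unit in the last place, so the longitude may be off by as much as 1e-07°.
One degree of longitude at 80.5928° is 111120 × cos 80.5928° ≈ 111120 × 0.1634 = 18162.6 m.
So at most 1e-07° × 18162.6 ≈ 0.00181626 m east–west.
That is 0.00181626 m = 0.18163 cm.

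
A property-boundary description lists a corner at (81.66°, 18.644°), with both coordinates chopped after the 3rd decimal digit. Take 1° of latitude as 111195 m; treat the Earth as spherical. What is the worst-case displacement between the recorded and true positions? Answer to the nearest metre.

112 metres

Truncating at 3 decimal places can drop up to a full unit in the last place, so each coordinate may be off by as much as 0.001°.
N–S: 0.001° × 111195 m/° = 111.195 m.
E–W at 81.66°: 0.001° × 111195 × cos 81.66° = 0.001 × 111195 × 0.1450 ≈ 16.1285 m.
Worst case both components are at the extreme and orthogonal: √(111.195² + 16.1285²) ≈ 112.359 m.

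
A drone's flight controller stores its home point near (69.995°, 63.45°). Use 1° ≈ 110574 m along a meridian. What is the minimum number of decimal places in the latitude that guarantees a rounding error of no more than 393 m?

3

One degree of latitude covers 110574 m.
N decimal places → at most half a unit in the last place, 0.5 × 10⁻ᴺ° = 110574/2 × 10⁻ᴺ m.
Need 0.5 × 110574 × 10⁻ᴺ ≤ 393 → 10⁻ᴺ ≤ 7.108e-03, so N ≥ 2.15.
At 2 places the error can reach 553 m, but 3 places keeps it to 55.3 m.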